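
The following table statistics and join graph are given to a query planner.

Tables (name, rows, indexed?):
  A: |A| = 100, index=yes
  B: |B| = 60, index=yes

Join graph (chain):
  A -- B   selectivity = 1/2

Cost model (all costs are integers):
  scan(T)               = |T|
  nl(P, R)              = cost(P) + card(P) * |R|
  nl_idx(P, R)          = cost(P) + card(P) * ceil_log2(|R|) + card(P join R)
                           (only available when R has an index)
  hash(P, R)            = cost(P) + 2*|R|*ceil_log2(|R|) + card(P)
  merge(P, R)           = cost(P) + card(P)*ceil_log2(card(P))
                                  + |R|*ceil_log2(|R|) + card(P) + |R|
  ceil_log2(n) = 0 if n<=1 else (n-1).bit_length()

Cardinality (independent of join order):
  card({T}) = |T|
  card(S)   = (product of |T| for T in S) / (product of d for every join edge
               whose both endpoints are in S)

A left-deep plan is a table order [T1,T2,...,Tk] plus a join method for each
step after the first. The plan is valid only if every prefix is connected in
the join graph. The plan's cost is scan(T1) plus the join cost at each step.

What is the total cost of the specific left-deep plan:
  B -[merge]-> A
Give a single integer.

step 1: scan B: cost=60, card=60
step 2: join A via merge
    card(P join A) = 60*100/(2) = 3000
    cost = 60 + 60*6 + 100*7 + 60 + 100 = 1280

1280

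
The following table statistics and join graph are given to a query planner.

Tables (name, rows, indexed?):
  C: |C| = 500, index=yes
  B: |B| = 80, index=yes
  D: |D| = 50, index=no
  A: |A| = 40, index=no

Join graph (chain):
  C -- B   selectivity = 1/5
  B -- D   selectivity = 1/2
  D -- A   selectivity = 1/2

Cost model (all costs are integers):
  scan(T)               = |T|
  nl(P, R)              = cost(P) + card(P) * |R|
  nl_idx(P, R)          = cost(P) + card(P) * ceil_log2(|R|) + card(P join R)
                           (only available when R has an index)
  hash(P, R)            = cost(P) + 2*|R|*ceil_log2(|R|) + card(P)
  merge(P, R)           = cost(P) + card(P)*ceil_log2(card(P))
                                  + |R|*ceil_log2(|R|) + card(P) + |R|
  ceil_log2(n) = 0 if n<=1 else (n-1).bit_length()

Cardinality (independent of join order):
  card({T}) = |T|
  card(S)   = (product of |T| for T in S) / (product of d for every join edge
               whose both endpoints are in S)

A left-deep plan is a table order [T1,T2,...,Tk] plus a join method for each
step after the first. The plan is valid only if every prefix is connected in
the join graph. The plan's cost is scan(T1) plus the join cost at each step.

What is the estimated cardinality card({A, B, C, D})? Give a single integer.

Tables in S: A(40), B(80), C(500), D(50)
Edges inside S: C-B(d=5), B-D(d=2), D-A(d=2)
numerator = 40 * 80 * 500 * 50 = 80000000
denominator = 5 * 2 * 2 = 20
card(S) = 80000000 / 20 = 4000000

4000000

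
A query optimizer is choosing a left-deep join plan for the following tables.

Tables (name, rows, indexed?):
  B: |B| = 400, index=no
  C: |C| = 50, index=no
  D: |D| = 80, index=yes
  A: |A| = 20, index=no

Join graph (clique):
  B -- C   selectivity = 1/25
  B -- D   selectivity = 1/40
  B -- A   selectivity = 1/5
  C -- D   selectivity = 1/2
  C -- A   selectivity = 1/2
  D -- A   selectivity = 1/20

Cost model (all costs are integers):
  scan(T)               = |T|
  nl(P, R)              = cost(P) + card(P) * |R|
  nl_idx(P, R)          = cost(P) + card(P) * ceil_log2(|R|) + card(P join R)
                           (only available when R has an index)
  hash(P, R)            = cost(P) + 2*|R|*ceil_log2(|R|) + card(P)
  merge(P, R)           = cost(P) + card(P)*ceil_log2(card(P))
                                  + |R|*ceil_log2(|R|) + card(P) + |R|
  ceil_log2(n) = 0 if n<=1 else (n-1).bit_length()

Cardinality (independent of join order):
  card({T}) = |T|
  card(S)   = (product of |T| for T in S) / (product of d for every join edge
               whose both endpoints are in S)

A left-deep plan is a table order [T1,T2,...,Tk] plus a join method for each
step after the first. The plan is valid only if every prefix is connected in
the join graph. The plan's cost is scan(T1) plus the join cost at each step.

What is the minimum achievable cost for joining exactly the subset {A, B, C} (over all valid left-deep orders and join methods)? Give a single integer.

Selinger DP over subsets of {A,B,C}:
  {B}: scan cost=400, card=400
  {C}: scan cost=50, card=50
  {A}: scan cost=20, card=20
  {BC}: card=800; try (C,hash)→1400, (B,merge)→4400, (C,merge)→4750, (B,hash)→7300, (B,nl)→20050, (C,nl)→20400; best=1400 via (C,hash)
  {AB}: card=1600; try (A,hash)→1000, (B,merge)→4140, (A,merge)→4520, (B,hash)→7240, (B,nl)→8020, (A,nl)→8400; best=1000 via (A,hash)
  {AC}: card=500; try (A,hash)→300, (C,merge)→490, (A,merge)→520, (C,hash)→640, (C,nl)→1020, (A,nl)→1050; best=300 via (A,hash)
  {ABC}: card=1600; try (A,hash)→2400, (C,hash)→3200, (B,hash)→8000, (B,merge)→9300, (A,merge)→10320, (A,nl)→17400 …(+3); best=2400 via (A,hash)

2400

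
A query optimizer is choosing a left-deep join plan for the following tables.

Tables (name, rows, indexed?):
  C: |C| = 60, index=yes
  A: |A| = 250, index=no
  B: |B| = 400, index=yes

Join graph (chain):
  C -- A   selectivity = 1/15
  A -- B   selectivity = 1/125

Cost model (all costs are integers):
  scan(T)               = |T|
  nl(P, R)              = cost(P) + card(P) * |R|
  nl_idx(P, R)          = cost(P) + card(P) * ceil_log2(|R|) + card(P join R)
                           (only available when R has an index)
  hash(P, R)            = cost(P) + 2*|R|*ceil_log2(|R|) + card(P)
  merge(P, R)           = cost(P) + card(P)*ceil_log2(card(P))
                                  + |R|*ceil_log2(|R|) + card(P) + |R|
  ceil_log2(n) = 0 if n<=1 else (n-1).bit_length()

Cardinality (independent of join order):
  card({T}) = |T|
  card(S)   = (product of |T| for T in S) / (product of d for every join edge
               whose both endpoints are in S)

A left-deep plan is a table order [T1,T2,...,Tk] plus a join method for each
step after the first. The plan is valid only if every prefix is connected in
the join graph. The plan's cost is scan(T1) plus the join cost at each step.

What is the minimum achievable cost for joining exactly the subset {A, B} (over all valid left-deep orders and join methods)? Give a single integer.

Selinger DP over subsets of {A,B}:
  {A}: scan cost=250, card=250
  {B}: scan cost=400, card=400
  {AB}: card=800; try (B,nl_idx)→3300, (A,hash)→4800, (B,merge)→6500, (A,merge)→6650, (B,hash)→7700, (B,nl)→100250 …(+1); best=3300 via (B,nl_idx)

3300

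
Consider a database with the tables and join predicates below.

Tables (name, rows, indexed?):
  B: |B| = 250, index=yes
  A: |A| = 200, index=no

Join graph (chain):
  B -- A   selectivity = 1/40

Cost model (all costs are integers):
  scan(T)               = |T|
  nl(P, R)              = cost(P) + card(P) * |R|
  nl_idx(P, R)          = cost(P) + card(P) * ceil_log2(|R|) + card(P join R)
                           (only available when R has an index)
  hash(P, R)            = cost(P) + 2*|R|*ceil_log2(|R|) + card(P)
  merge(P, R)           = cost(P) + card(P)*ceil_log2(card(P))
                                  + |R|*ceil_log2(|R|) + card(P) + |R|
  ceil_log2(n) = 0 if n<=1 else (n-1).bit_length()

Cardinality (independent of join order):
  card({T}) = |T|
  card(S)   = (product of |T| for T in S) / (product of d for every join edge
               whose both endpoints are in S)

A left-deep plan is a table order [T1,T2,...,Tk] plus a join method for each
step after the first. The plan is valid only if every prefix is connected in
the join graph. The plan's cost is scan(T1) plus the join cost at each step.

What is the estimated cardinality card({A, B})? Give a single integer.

1250

Tables in S: A(200), B(250)
Edges inside S: B-A(d=40)
numerator = 200 * 250 = 50000
denominator = 40 = 40
card(S) = 50000 / 40 = 1250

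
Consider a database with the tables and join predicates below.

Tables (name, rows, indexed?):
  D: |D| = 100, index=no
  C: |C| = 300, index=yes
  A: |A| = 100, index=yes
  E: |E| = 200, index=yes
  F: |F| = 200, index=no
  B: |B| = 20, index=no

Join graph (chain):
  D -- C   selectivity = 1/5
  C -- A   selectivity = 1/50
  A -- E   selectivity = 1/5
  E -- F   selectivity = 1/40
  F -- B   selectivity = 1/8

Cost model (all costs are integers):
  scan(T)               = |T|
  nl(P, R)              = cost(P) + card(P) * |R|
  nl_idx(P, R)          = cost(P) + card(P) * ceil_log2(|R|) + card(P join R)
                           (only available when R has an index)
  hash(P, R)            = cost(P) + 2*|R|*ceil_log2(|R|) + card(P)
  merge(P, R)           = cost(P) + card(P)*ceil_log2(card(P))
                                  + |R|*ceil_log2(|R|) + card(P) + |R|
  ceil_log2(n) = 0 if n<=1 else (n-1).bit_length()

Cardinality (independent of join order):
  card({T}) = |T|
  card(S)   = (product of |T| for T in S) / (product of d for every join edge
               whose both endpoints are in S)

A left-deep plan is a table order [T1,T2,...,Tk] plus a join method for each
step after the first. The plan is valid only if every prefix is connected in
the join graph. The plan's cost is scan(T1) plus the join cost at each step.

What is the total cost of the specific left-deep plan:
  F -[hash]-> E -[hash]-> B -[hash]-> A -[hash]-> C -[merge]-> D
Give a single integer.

step 1: scan F: cost=200, card=200
step 2: join E via hash
    card(P join E) = 200*200/(40) = 1000
    cost = 200 + 2*200*8 + 200 = 3600
step 3: join B via hash
    card(P join B) = 1000*20/(8) = 2500
    cost = 3600 + 2*20*5 + 1000 = 4800
step 4: join A via hash
    card(P join A) = 2500*100/(5) = 50000
    cost = 4800 + 2*100*7 + 2500 = 8700
step 5: join C via hash
    card(P join C) = 50000*300/(50) = 300000
    cost = 8700 + 2*300*9 + 50000 = 64100
step 6: join D via merge
    card(P join D) = 300000*100/(5) = 6000000
    cost = 64100 + 300000*19 + 100*7 + 300000 + 100 = 6064900

6064900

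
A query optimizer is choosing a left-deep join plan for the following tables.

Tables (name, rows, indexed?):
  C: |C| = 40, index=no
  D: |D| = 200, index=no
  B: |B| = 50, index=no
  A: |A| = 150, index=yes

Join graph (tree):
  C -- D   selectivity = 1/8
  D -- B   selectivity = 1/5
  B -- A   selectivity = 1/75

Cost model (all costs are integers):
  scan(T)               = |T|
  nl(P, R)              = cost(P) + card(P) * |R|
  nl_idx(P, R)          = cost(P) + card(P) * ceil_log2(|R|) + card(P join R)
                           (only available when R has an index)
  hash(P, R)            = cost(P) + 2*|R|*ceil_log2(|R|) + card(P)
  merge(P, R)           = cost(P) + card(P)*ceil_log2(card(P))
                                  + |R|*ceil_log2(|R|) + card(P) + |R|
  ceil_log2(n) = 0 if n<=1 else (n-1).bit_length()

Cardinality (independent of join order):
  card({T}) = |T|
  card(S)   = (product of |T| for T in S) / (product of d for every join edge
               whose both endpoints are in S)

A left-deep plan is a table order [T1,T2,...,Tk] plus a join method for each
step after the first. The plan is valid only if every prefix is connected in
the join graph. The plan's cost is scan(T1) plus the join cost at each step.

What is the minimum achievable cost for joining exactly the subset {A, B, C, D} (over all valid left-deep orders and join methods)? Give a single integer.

7630

Selinger DP over subsets of {A,B,C,D}:
  {C}: scan cost=40, card=40
  {D}: scan cost=200, card=200
  {B}: scan cost=50, card=50
  {A}: scan cost=150, card=150
  {CD}: card=1000; try (C,hash)→880, (D,merge)→2120, (C,merge)→2280, (D,hash)→3280, (D,nl)→8040, (C,nl)→8200; best=880 via (C,hash)
  {BD}: card=2000; try (B,hash)→1000, (D,merge)→2200, (B,merge)→2350, (D,hash)→3300, (D,nl)→10050, (B,nl)→10200; best=1000 via (B,hash)
  {AB}: card=100; try (A,nl_idx)→550, (B,hash)→900, (A,merge)→1750, (B,merge)→1850, (A,hash)→2500, (A,nl)→7550 …(+1); best=550 via (A,nl_idx)
  {BCD}: card=10000; try (B,hash)→2480, (C,hash)→3480, (B,merge)→12230, (C,merge)→25280, (B,nl)→50880, (C,nl)→81000; best=2480 via (B,hash)
  {ABD}: card=4000; try (D,merge)→3150, (D,hash)→3850, (A,hash)→5400, (D,nl)→20550, (A,nl_idx)→21000, (A,merge)→26350 …(+1); best=3150 via (D,merge)
  {ABCD}: card=20000; try (C,hash)→7630, (A,hash)→14880, (C,merge)→55430, (A,nl_idx)→102480, (A,merge)→153830, (C,nl)→163150 …(+1); best=7630 via (C,hash)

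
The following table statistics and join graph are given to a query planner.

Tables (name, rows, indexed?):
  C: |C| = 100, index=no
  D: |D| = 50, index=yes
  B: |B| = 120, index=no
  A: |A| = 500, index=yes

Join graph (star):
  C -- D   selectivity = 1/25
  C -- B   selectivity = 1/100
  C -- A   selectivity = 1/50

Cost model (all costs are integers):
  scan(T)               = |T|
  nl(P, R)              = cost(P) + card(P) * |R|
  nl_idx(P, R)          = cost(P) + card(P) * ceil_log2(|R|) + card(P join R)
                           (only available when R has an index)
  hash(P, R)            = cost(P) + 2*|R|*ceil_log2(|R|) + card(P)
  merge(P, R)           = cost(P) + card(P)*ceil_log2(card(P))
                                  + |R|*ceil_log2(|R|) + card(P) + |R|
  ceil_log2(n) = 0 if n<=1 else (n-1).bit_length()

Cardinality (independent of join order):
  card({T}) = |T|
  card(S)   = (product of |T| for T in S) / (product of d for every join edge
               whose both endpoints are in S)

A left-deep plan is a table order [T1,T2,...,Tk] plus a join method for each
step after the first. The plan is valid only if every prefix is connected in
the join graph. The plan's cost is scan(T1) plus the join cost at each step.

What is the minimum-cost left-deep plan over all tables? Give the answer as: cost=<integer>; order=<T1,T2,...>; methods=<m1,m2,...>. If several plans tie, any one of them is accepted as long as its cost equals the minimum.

cost=5720; order=B,C,A,D; methods=hash,nl_idx,hash

Selinger DP (subsets sized 1..n):
  {C}: scan cost=100, card=100
  {D}: scan cost=50, card=50
  {B}: scan cost=120, card=120
  {A}: scan cost=500, card=500
  {CD}: card=200; try (D,hash)→800, (D,nl_idx)→900, (C,merge)→1200, (D,merge)→1250, (C,hash)→1500, (C,nl)→5050 …(+1); best=800 via (D,hash)
  {BC}: card=120; try (C,hash)→1640, (B,merge)→1860, (C,merge)→1880, (B,hash)→1880, (B,nl)→12100, (C,nl)→12120; best=1640 via (C,hash)
  {AC}: card=1000; try (A,nl_idx)→2000, (C,hash)→2400, (A,merge)→5900, (C,merge)→6300, (A,hash)→9200, (A,nl)→50100 …(+1); best=2000 via (A,nl_idx)
  {BCD}: card=240; try (D,hash)→2360, (D,nl_idx)→2600, (B,hash)→2680, (D,merge)→2950, (B,merge)→3560, (D,nl)→7640 …(+1); best=2360 via (D,hash)
  {ACD}: card=2000; try (D,hash)→3600, (A,nl_idx)→4600, (A,merge)→7600, (D,nl_idx)→10000, (A,hash)→10000, (D,merge)→13350 …(+2); best=3600 via (D,hash)
  {ABC}: card=1200; try (A,nl_idx)→3920, (B,hash)→4680, (A,merge)→7600, (A,hash)→10760, (B,merge)→13960, (A,nl)→61640 …(+1); best=3920 via (A,nl_idx)
  {ABCD}: card=2400; try (D,hash)→5720, (A,nl_idx)→6920, (B,hash)→7280, (A,merge)→9520, (A,hash)→11600, (D,nl_idx)→13520 …(+5); best=5720 via (D,hash)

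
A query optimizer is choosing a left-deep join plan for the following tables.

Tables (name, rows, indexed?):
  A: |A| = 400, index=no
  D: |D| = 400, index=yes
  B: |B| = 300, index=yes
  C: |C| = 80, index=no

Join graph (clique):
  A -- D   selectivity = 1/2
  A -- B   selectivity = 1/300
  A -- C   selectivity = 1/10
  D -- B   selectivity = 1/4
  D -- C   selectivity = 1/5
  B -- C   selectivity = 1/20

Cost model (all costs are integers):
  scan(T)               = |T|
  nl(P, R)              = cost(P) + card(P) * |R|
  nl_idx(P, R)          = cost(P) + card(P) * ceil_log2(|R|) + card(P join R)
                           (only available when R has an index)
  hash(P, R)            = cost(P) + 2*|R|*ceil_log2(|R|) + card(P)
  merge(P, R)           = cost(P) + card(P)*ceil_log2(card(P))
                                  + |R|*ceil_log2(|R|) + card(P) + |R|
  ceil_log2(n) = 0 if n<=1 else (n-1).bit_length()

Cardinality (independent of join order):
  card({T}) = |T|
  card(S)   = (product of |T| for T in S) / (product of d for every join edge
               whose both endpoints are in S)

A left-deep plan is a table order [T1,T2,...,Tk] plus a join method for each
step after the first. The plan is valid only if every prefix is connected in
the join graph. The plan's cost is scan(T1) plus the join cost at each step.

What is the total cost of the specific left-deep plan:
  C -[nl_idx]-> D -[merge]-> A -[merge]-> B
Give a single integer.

step 1: scan C: cost=80, card=80
step 2: join D via nl_idx
    card(P join D) = 80*400/(5) = 6400
    cost = 80 + 80*9 + 6400 = 7200
step 3: join A via merge
    card(P join A) = 6400*400/(2*10) = 128000
    cost = 7200 + 6400*13 + 400*9 + 6400 + 400 = 100800
step 4: join B via merge
    card(P join B) = 128000*300/(300*4*20) = 1600
    cost = 100800 + 128000*17 + 300*9 + 128000 + 300 = 2407800

2407800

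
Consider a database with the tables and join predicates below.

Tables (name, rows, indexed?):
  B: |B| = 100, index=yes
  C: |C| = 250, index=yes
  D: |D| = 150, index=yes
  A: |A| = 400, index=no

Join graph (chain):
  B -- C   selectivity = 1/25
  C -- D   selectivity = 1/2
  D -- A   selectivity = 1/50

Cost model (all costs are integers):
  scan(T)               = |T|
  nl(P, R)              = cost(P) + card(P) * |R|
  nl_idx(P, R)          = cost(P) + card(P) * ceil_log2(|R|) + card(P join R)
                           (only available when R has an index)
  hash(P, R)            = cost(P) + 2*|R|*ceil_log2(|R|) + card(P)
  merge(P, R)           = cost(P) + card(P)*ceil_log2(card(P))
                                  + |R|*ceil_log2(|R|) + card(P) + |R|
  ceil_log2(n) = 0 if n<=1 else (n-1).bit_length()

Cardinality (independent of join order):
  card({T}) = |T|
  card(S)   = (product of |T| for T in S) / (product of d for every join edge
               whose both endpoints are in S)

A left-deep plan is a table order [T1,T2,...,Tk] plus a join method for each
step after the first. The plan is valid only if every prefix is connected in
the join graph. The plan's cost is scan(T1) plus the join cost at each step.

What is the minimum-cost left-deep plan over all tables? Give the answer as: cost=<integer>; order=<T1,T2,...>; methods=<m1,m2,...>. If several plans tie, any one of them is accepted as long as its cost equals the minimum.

cost=87500; order=B,C,D,A; methods=nl_idx,hash,hash

Selinger DP (subsets sized 1..n):
  {B}: scan cost=100, card=100
  {C}: scan cost=250, card=250
  {D}: scan cost=150, card=150
  {A}: scan cost=400, card=400
  {BC}: card=1000; try (C,nl_idx)→1900, (B,hash)→1900, (B,nl_idx)→3000, (C,merge)→3150, (B,merge)→3300, (C,hash)→4200 …(+2); best=1900 via (C,nl_idx)
  {CD}: card=18750; try (D,hash)→2900, (C,merge)→3750, (D,merge)→3850, (C,hash)→4300, (C,nl_idx)→20100, (D,nl_idx)→21000 …(+2); best=2900 via (D,hash)
  {AD}: card=1200; try (D,hash)→3200, (D,nl_idx)→4800, (A,merge)→5500, (D,merge)→5750, (A,hash)→7500, (A,nl)→60150 …(+1); best=3200 via (D,hash)
  {BCD}: card=75000; try (D,hash)→5300, (D,merge)→14250, (B,hash)→23050, (D,nl_idx)→84900, (D,nl)→151900, (B,nl_idx)→209150 …(+2); best=5300 via (D,hash)
  {ACD}: card=150000; try (C,hash)→8400, (C,merge)→19850, (A,hash)→28850, (C,nl_idx)→162800, (C,nl)→303200, (A,merge)→306900 …(+1); best=8400 via (C,hash)
  {ABCD}: card=600000; try (A,hash)→87500, (B,hash)→159800, (A,merge)→1359300, (B,nl_idx)→1658400, (B,merge)→2859200, (B,nl)→15008400 …(+1); best=87500 via (A,hash)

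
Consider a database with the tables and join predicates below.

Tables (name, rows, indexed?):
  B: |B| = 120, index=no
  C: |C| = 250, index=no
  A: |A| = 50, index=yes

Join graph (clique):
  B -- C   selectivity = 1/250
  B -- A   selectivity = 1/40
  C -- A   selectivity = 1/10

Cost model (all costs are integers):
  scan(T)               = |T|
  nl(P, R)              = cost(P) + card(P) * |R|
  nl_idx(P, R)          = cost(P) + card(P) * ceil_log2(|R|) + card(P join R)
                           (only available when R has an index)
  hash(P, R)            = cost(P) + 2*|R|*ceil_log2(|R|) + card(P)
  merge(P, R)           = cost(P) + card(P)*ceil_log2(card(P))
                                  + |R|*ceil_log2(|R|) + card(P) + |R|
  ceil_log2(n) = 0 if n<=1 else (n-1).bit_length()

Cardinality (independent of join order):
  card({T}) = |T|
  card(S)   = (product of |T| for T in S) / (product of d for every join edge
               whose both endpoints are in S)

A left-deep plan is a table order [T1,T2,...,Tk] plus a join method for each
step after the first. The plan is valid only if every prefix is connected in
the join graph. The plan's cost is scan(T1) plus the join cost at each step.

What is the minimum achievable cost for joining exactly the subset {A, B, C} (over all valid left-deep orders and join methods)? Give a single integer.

Selinger DP over subsets of {A,B,C}:
  {B}: scan cost=120, card=120
  {C}: scan cost=250, card=250
  {A}: scan cost=50, card=50
  {BC}: card=120; try (B,hash)→2180, (C,merge)→3330, (B,merge)→3460, (C,hash)→4240, (C,nl)→30120, (B,nl)→30250; best=2180 via (B,hash)
  {AB}: card=150; try (A,hash)→840, (A,nl_idx)→990, (B,merge)→1360, (A,merge)→1430, (B,hash)→1780, (B,nl)→6050 …(+1); best=840 via (A,hash)
  {AC}: card=1250; try (A,hash)→1100, (C,merge)→2650, (A,merge)→2850, (A,nl_idx)→3000, (C,hash)→4100, (C,nl)→12550 …(+1); best=1100 via (A,hash)
  {ABC}: card=15; try (A,hash)→2900, (A,nl_idx)→2915, (A,merge)→3490, (B,hash)→4030, (C,merge)→4440, (C,hash)→4990 …(+4); best=2900 via (A,hash)

2900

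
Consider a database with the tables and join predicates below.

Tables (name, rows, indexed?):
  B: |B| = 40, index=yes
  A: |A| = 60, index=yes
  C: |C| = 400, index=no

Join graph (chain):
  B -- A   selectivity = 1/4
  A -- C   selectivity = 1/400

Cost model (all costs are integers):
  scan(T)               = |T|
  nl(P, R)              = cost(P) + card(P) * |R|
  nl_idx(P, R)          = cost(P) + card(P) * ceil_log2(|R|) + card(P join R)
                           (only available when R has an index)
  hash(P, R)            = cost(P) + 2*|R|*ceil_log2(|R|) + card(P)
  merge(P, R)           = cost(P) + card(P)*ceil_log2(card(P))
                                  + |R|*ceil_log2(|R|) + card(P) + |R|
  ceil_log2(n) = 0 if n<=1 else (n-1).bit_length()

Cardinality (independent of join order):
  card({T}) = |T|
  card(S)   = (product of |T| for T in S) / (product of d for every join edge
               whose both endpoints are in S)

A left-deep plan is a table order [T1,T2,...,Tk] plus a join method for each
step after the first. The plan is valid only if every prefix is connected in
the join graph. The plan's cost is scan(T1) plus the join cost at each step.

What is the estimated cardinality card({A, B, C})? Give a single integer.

Tables in S: A(60), B(40), C(400)
Edges inside S: B-A(d=4), A-C(d=400)
numerator = 60 * 40 * 400 = 960000
denominator = 4 * 400 = 1600
card(S) = 960000 / 1600 = 600

600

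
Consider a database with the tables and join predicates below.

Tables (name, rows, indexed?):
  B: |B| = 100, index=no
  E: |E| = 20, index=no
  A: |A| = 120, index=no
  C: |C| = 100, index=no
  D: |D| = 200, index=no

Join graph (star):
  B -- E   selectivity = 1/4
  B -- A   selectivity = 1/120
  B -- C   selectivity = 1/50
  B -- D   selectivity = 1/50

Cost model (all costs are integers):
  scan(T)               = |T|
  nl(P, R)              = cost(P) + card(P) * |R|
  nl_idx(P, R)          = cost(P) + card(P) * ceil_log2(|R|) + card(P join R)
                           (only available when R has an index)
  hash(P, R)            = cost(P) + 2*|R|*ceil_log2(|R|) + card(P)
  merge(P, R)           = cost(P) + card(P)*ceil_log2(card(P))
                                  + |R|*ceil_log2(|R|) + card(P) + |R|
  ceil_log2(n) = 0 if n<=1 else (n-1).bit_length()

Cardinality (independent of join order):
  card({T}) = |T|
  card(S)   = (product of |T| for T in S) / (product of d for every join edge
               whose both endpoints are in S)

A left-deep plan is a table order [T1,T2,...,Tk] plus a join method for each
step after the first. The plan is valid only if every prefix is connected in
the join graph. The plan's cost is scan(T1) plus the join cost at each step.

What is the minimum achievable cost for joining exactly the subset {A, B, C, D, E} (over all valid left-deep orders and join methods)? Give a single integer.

Selinger DP over subsets of {A,B,C,D,E}:
  {B}: scan cost=100, card=100
  {E}: scan cost=20, card=20
  {A}: scan cost=120, card=120
  {C}: scan cost=100, card=100
  {D}: scan cost=200, card=200
  {BE}: card=500; try (E,hash)→400, (B,merge)→940, (E,merge)→1020, (B,hash)→1440, (B,nl)→2020, (E,nl)→2100; best=400 via (E,hash)
  {AB}: card=100; try (B,hash)→1640, (A,merge)→1860, (B,merge)→1880, (A,hash)→1880, (A,nl)→12100, (B,nl)→12120; best=1640 via (B,hash)
  {BC}: card=200; try (C,hash)→1600, (B,hash)→1600, (C,merge)→1700, (B,merge)→1700, (C,nl)→10100, (B,nl)→10100; best=1600 via (C,hash)
  {BD}: card=400; try (B,hash)→1800, (D,merge)→2700, (B,merge)→2800, (D,hash)→3400, (D,nl)→20100, (B,nl)→20200; best=1800 via (B,hash)
  {ABE}: card=500; try (E,hash)→1940, (E,merge)→2560, (A,hash)→2580, (E,nl)→3640, (A,merge)→6360, (A,nl)→60400; best=1940 via (E,hash)
  {BCE}: card=1000; try (E,hash)→2000, (C,hash)→2300, (E,merge)→3520, (E,nl)→5600, (C,merge)→6200, (C,nl)→50400; best=2000 via (E,hash)
  {BDE}: card=2000; try (E,hash)→2400, (D,hash)→4100, (E,merge)→5920, (D,merge)→7200, (E,nl)→9800, (D,nl)→100400; best=2400 via (E,hash)
  {ABC}: card=200; try (C,hash)→3140, (C,merge)→3240, (A,hash)→3480, (A,merge)→4360, (C,nl)→11640, (A,nl)→25600; best=3140 via (C,hash)
  {ABD}: card=400; try (A,hash)→3880, (D,merge)→4240, (D,hash)→4940, (A,merge)→6760, (D,nl)→21640, (A,nl)→49800; best=3880 via (A,hash)
  {BCD}: card=800; try (C,hash)→3600, (D,hash)→5000, (D,merge)→5200, (C,merge)→6600, (D,nl)→41600, (C,nl)→41800; best=3600 via (C,hash)
  {ABCE}: card=1000; try (E,hash)→3540, (C,hash)→3840, (A,hash)→4680, (E,merge)→5060, (E,nl)→7140, (C,merge)→7740 …(+3); best=3540 via (E,hash)
  {ABDE}: card=2000; try (E,hash)→4480, (D,hash)→5640, (A,hash)→6080, (E,merge)→8000, (D,merge)→8740, (E,nl)→11880 …(+3); best=4480 via (E,hash)
  {BCDE}: card=4000; try (E,hash)→4600, (C,hash)→5800, (D,hash)→6200, (E,merge)→12520, (D,merge)→14800, (E,nl)→19600 …(+3); best=4600 via (E,hash)
  {ABCD}: card=800; try (C,hash)→5680, (A,hash)→6080, (D,hash)→6540, (D,merge)→6740, (C,merge)→8680, (A,merge)→13360 …(+3); best=5680 via (C,hash)
  {ABCDE}: card=4000; try (E,hash)→6680, (D,hash)→7740, (C,hash)→7880, (A,hash)→10280, (E,merge)→14600, (D,merge)→16340 …(+6); best=6680 via (E,hash)

6680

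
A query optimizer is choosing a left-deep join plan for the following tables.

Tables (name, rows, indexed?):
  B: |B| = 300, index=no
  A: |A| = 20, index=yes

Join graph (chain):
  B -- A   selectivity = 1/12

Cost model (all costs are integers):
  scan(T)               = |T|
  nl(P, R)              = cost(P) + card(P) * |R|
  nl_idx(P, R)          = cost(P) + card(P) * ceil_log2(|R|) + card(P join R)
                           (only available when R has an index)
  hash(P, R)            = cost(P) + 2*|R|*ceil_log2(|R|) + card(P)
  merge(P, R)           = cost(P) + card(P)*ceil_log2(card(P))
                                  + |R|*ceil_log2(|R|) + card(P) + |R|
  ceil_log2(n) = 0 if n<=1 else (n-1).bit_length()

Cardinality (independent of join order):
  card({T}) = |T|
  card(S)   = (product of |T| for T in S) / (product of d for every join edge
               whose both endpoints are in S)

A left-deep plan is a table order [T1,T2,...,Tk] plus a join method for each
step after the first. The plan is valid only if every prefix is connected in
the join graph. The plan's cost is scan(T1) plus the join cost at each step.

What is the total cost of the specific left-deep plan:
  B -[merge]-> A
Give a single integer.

step 1: scan B: cost=300, card=300
step 2: join A via merge
    card(P join A) = 300*20/(12) = 500
    cost = 300 + 300*9 + 20*5 + 300 + 20 = 3420

3420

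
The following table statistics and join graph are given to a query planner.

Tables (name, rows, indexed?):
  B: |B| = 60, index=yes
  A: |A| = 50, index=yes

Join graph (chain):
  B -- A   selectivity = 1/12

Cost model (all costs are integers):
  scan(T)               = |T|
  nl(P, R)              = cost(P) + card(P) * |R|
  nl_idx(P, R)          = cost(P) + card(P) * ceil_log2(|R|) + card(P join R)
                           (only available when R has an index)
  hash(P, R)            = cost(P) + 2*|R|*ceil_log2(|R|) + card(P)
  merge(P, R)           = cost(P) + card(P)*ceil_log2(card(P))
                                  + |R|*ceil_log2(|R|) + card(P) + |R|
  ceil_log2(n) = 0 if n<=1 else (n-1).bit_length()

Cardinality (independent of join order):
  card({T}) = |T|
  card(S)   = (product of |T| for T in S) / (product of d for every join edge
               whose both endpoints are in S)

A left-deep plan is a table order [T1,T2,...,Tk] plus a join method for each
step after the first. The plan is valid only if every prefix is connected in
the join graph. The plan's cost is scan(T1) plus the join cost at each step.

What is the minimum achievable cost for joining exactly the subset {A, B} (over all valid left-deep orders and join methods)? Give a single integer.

Selinger DP over subsets of {A,B}:
  {B}: scan cost=60, card=60
  {A}: scan cost=50, card=50
  {AB}: card=250; try (B,nl_idx)→600, (A,nl_idx)→670, (A,hash)→720, (B,hash)→820, (B,merge)→820, (A,merge)→830 …(+2); best=600 via (B,nl_idx)

600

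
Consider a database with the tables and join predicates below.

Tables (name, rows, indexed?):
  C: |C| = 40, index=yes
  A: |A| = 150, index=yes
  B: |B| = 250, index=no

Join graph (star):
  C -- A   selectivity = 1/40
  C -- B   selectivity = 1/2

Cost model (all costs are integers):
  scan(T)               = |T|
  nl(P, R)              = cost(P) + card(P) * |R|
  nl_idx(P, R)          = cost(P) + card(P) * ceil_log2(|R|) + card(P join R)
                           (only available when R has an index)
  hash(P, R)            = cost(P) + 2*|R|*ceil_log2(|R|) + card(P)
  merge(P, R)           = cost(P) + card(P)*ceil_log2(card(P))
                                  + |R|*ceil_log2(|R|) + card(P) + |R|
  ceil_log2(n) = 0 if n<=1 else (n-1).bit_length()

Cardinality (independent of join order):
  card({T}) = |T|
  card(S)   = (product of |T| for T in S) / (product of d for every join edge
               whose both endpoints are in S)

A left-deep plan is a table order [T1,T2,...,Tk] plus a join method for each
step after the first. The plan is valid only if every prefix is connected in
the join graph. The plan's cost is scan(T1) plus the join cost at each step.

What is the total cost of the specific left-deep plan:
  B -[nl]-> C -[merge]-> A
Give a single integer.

81600

step 1: scan B: cost=250, card=250
step 2: join C via nl
    card(P join C) = 250*40/(2) = 5000
    cost = 250 + 250*40 = 10250
step 3: join A via merge
    card(P join A) = 5000*150/(40) = 18750
    cost = 10250 + 5000*13 + 150*8 + 5000 + 150 = 81600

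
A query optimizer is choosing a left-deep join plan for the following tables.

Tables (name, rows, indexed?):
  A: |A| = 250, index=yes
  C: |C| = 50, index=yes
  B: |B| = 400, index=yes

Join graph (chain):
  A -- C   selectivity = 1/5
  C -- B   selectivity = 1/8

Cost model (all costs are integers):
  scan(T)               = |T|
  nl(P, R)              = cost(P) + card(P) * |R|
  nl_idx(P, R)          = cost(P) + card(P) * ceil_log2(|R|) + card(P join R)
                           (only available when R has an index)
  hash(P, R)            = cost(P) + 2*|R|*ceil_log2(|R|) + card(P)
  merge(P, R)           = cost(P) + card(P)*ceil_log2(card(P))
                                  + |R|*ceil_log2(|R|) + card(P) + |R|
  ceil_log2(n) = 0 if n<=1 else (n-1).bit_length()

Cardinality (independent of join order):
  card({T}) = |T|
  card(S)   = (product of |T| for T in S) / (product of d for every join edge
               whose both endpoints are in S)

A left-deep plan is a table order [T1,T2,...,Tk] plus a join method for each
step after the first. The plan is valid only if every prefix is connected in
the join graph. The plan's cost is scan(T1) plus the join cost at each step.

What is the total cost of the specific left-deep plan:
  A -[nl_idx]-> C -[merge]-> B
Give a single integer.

step 1: scan A: cost=250, card=250
step 2: join C via nl_idx
    card(P join C) = 250*50/(5) = 2500
    cost = 250 + 250*6 + 2500 = 4250
step 3: join B via merge
    card(P join B) = 2500*400/(8) = 125000
    cost = 4250 + 2500*12 + 400*9 + 2500 + 400 = 40750

40750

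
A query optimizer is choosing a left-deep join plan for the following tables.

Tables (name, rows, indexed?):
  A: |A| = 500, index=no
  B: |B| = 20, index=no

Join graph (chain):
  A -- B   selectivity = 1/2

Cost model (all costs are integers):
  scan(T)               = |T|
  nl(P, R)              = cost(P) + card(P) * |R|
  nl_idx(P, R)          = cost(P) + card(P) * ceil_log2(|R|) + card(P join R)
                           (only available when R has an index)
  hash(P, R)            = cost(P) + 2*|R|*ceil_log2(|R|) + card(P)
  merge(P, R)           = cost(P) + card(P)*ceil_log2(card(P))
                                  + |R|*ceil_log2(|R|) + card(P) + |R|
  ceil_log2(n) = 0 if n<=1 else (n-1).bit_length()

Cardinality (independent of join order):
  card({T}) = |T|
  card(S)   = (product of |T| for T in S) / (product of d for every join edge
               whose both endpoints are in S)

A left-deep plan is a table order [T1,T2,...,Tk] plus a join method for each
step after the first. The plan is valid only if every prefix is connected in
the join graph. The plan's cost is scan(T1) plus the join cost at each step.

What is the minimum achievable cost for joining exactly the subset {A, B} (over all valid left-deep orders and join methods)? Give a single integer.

1200

Selinger DP over subsets of {A,B}:
  {A}: scan cost=500, card=500
  {B}: scan cost=20, card=20
  {AB}: card=5000; try (B,hash)→1200, (A,merge)→5140, (B,merge)→5620, (A,hash)→9040, (A,nl)→10020, (B,nl)→10500; best=1200 via (B,hash)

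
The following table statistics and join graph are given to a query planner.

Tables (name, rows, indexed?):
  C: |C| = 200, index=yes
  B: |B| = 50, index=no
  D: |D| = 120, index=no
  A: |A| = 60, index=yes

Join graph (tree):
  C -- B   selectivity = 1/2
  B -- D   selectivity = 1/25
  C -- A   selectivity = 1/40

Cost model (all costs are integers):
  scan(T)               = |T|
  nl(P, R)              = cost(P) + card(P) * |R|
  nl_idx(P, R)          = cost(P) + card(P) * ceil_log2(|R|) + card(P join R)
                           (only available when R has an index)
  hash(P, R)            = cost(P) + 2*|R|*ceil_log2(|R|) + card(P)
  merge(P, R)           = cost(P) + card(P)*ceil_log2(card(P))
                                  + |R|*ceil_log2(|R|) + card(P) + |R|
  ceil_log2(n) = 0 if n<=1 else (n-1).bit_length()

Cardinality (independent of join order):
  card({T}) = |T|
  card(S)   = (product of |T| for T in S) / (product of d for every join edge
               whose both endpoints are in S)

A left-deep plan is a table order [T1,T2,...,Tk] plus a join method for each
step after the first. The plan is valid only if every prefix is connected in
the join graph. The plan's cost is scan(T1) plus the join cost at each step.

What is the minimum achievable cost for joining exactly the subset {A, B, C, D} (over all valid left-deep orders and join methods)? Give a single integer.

10920

Selinger DP over subsets of {A,B,C,D}:
  {C}: scan cost=200, card=200
  {B}: scan cost=50, card=50
  {D}: scan cost=120, card=120
  {A}: scan cost=60, card=60
  {BC}: card=5000; try (B,hash)→1000, (C,merge)→2200, (B,merge)→2350, (C,hash)→3300, (C,nl_idx)→5450, (C,nl)→10050 …(+1); best=1000 via (B,hash)
  {AC}: card=300; try (C,nl_idx)→840, (A,hash)→1120, (A,nl_idx)→1700, (C,merge)→2280, (A,merge)→2420, (C,hash)→3320 …(+2); best=840 via (C,nl_idx)
  {BD}: card=240; try (B,hash)→840, (D,merge)→1360, (B,merge)→1430, (D,hash)→1780, (D,nl)→6050, (B,nl)→6120; best=840 via (B,hash)
  {BCD}: card=24000; try (C,hash)→4280, (C,merge)→4800, (D,hash)→7680, (C,nl_idx)→26760, (C,nl)→48840, (D,merge)→71960 …(+1); best=4280 via (C,hash)
  {ABC}: card=7500; try (B,hash)→1740, (B,merge)→4190, (A,hash)→6720, (B,nl)→15840, (A,nl_idx)→38500, (A,merge)→71420 …(+1); best=1740 via (B,hash)
  {ABCD}: card=36000; try (D,hash)→10920, (A,hash)→29000, (D,merge)→107700, (A,nl_idx)→184280, (A,merge)→388700, (D,nl)→901740 …(+1); best=10920 via (D,hash)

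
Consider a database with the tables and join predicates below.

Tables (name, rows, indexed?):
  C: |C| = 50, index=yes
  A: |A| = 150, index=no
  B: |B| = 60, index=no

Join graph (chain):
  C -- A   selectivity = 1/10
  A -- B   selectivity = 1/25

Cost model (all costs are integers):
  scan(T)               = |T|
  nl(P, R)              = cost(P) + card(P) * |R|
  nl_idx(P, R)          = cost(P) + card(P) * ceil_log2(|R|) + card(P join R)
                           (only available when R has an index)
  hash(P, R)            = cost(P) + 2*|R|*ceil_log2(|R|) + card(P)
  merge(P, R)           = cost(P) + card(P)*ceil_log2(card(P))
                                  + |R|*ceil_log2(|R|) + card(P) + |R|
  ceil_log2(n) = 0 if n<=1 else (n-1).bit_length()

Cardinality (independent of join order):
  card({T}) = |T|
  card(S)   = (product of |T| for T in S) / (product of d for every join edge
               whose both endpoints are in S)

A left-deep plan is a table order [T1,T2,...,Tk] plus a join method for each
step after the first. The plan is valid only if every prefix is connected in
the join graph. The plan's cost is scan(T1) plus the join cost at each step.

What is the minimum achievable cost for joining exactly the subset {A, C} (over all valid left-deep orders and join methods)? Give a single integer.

Selinger DP over subsets of {A,C}:
  {C}: scan cost=50, card=50
  {A}: scan cost=150, card=150
  {AC}: card=750; try (C,hash)→900, (A,merge)→1750, (C,nl_idx)→1800, (C,merge)→1850, (A,hash)→2500, (A,nl)→7550 …(+1); best=900 via (C,hash)

900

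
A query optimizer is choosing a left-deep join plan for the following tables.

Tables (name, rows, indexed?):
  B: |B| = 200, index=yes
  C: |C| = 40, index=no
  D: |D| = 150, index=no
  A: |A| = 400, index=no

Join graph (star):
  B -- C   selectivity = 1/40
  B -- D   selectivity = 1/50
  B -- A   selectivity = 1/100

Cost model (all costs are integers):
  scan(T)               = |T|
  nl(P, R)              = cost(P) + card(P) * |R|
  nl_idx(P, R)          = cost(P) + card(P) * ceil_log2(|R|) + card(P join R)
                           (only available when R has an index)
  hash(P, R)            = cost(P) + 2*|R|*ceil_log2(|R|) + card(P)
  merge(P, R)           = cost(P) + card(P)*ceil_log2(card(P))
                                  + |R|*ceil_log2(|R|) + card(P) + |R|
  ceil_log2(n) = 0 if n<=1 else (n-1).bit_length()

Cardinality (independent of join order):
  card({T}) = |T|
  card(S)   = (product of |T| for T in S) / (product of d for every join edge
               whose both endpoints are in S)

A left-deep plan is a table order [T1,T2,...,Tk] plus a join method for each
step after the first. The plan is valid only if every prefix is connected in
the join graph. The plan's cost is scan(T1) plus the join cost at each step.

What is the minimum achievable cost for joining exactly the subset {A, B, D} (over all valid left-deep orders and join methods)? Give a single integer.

Selinger DP over subsets of {A,B,D}:
  {B}: scan cost=200, card=200
  {D}: scan cost=150, card=150
  {A}: scan cost=400, card=400
  {BD}: card=600; try (B,nl_idx)→1950, (D,hash)→2800, (B,merge)→3300, (D,merge)→3350, (B,hash)→3500, (B,nl)→30150 …(+1); best=1950 via (B,nl_idx)
  {AB}: card=800; try (B,hash)→4000, (B,nl_idx)→4400, (A,merge)→6000, (B,merge)→6200, (A,hash)→7600, (A,nl)→80200 …(+1); best=4000 via (B,hash)
  {ABD}: card=2400; try (D,hash)→7200, (A,hash)→9750, (A,merge)→12550, (D,merge)→14150, (D,nl)→124000, (A,nl)→241950; best=7200 via (D,hash)

7200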